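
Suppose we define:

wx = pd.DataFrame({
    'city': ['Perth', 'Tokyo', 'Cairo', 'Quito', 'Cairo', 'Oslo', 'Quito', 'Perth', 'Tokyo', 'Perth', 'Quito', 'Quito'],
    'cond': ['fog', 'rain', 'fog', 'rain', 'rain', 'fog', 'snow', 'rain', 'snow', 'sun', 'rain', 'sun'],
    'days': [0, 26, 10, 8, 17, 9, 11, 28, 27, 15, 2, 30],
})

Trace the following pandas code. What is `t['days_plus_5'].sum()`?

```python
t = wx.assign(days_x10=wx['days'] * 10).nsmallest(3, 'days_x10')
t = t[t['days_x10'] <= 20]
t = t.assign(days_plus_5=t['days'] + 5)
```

12

add column days_x10 = wx['days'] * 10:
     city  cond  days  days_x10
0   Perth   fog     0         0
1   Tokyo  rain    26       260
2   Cairo   fog    10       100
3   Quito  rain     8        80
4   Cairo  rain    17       170
5    Oslo   fog     9        90
6   Quito  snow    11       110
7   Perth  rain    28       280
8   Tokyo  snow    27       270
9   Perth   sun    15       150
10  Quito  rain     2        20
11  Quito   sun    30       300
take 3 rows with smallest days_x10:
     city  cond  days  days_x10
0   Perth   fog     0         0
10  Quito  rain     2        20
3   Quito  rain     8        80
filter rows where days_x10 <= 20:
     city  cond  days  days_x10
0   Perth   fog     0         0
10  Quito  rain     2        20
add column days_plus_5 = t['days'] + 5:
     city  cond  days  days_x10  days_plus_5
0   Perth   fog     0         0            5
10  Quito  rain     2        20            7
sum of column 'days_plus_5' → 12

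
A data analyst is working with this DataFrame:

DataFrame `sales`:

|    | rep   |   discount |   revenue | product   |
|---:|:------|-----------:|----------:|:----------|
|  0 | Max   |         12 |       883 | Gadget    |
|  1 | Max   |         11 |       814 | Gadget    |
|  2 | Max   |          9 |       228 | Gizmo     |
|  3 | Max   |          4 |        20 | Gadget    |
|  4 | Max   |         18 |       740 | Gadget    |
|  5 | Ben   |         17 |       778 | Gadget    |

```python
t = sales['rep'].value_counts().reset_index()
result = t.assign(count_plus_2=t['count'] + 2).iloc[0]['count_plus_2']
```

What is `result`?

7

value_counts of rep:
rep
Max    5
Ben    1
Name: count, dtype: int64
reset_index():
   rep  count
0  Max      5
1  Ben      1
add column count_plus_2 = t['count'] + 2:
   rep  count  count_plus_2
0  Max      5             7
1  Ben      1             3
Hence 7.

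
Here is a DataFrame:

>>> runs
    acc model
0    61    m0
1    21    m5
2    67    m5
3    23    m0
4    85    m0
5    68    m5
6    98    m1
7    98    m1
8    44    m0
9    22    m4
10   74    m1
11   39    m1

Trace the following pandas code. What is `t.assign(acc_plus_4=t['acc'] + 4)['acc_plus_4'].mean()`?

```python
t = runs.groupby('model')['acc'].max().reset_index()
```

group by model, max of acc:
model
m0    85
m1    98
m4    22
m5    68
Name: acc, dtype: int64
reset_index():
  model  acc
0    m0   85
1    m1   98
2    m4   22
3    m5   68
add column acc_plus_4 = t['acc'] + 4:
  model  acc  acc_plus_4
0    m0   85          89
1    m1   98         102
2    m4   22          26
3    m5   68          72
The mean of column 'acc_plus_4' is 72.25.

72.25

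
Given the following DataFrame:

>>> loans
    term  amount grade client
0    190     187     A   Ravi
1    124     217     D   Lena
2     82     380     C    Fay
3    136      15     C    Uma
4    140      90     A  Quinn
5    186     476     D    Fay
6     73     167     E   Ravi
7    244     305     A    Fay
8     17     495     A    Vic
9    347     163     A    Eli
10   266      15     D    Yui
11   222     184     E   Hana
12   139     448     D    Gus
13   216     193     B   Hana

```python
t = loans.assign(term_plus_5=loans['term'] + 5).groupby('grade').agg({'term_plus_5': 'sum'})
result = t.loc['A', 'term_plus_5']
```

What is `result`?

963

add column term_plus_5 = loans['term'] + 5:
    term  amount grade client  term_plus_5
0    190     187     A   Ravi          195
1    124     217     D   Lena          129
2     82     380     C    Fay           87
3    136      15     C    Uma          141
4    140      90     A  Quinn          145
5    186     476     D    Fay          191
6     73     167     E   Ravi           78
7    244     305     A    Fay          249
8     17     495     A    Vic           22
9    347     163     A    Eli          352
10   266      15     D    Yui          271
11   222     184     E   Hana          227
12   139     448     D    Gus          144
13   216     193     B   Hana          221
group by grade, sum of term_plus_5:
       term_plus_5
grade             
A              963
B              221
C              228
D              735
E              305
value at row 'A', column 'term_plus_5' → 963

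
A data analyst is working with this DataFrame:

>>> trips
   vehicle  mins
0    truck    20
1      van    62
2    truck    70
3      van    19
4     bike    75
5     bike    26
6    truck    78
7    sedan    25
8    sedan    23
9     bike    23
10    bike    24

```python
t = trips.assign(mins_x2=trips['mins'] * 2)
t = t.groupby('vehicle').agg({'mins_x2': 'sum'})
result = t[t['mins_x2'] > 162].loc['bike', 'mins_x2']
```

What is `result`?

add column mins_x2 = trips['mins'] * 2:
   vehicle  mins  mins_x2
0    truck    20       40
1      van    62      124
2    truck    70      140
3      van    19       38
4     bike    75      150
5     bike    26       52
6    truck    78      156
7    sedan    25       50
8    sedan    23       46
9     bike    23       46
10    bike    24       48
group by vehicle, sum of mins_x2:
         mins_x2
vehicle         
bike         296
sedan         96
truck        336
van          162
filter rows where mins_x2 > 162:
         mins_x2
vehicle         
bike         296
truck        336

296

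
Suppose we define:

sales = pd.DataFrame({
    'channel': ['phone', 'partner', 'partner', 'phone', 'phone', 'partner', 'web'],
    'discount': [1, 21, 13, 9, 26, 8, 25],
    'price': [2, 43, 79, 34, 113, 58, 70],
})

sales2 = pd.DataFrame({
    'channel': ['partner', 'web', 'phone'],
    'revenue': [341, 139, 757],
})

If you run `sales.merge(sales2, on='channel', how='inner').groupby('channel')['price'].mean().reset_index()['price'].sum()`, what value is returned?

merge on 'channel' (how='inner') → 7 rows:
   channel  discount  price  revenue
0    phone         1      2      757
1  partner        21     43      341
2  partner        13     79      341
3    phone         9     34      757
4    phone        26    113      757
5  partner         8     58      341
6      web        25     70      139
group by channel, mean of price:
channel
partner    60.000000
phone      49.666667
web        70.000000
Name: price, dtype: float64
reset_index():
   channel      price
0  partner  60.000000
1    phone  49.666667
2      web  70.000000
Hence 179.666666667.

179.666666667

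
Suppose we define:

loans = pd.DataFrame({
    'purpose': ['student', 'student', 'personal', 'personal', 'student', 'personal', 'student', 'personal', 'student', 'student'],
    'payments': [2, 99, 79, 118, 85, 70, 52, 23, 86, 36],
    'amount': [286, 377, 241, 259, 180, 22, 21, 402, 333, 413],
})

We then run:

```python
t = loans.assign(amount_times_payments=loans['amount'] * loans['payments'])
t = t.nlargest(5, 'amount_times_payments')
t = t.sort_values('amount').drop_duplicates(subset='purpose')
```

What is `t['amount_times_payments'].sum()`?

add column amount_times_payments = loans['amount'] * loans['payments']:
    purpose  payments  amount  amount_times_payments
0   student         2     286                    572
1   student        99     377                  37323
2  personal        79     241                  19039
3  personal       118     259                  30562
4   student        85     180                  15300
5  personal        70      22                   1540
6   student        52      21                   1092
7  personal        23     402                   9246
8   student        86     333                  28638
9   student        36     413                  14868
take 5 rows with largest amount_times_payments:
    purpose  payments  amount  amount_times_payments
1   student        99     377                  37323
3  personal       118     259                  30562
8   student        86     333                  28638
2  personal        79     241                  19039
4   student        85     180                  15300
sort by amount:
    purpose  payments  amount  amount_times_payments
4   student        85     180                  15300
2  personal        79     241                  19039
3  personal       118     259                  30562
8   student        86     333                  28638
1   student        99     377                  37323
drop duplicate purpose (keep=first):
    purpose  payments  amount  amount_times_payments
4   student        85     180                  15300
2  personal        79     241                  19039
Finally, sum of column 'amount_times_payments' = 34339.

34339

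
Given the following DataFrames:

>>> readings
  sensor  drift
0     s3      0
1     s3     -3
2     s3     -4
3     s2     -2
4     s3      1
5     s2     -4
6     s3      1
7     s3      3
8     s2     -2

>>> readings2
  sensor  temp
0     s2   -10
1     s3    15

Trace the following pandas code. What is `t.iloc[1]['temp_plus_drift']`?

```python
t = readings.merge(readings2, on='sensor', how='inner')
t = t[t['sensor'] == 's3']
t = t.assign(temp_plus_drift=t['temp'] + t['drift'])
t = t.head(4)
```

merge on 'sensor' (how='inner') → 9 rows:
  sensor  drift  temp
0     s3      0    15
1     s3     -3    15
2     s3     -4    15
3     s2     -2   -10
4     s3      1    15
5     s2     -4   -10
6     s3      1    15
7     s3      3    15
8     s2     -2   -10
filter rows where sensor == 's3':
  sensor  drift  temp
0     s3      0    15
1     s3     -3    15
2     s3     -4    15
4     s3      1    15
6     s3      1    15
7     s3      3    15
add column temp_plus_drift = t['temp'] + t['drift']:
  sensor  drift  temp  temp_plus_drift
0     s3      0    15               15
1     s3     -3    15               12
2     s3     -4    15               11
4     s3      1    15               16
6     s3      1    15               16
7     s3      3    15               18
take first 4 rows:
  sensor  drift  temp  temp_plus_drift
0     s3      0    15               15
1     s3     -3    15               12
2     s3     -4    15               11
4     s3      1    15               16

12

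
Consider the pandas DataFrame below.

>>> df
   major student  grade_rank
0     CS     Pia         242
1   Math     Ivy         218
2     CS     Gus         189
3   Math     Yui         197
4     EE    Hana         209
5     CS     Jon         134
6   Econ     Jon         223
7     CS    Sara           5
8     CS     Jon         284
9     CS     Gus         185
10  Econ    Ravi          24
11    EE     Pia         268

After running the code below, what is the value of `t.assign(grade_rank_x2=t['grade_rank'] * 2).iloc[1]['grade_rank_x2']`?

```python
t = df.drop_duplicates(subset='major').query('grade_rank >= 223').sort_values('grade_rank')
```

484

drop duplicate major (keep=first):
  major student  grade_rank
0    CS     Pia         242
1  Math     Ivy         218
4    EE    Hana         209
6  Econ     Jon         223
filter rows where grade_rank >= 223:
  major student  grade_rank
0    CS     Pia         242
6  Econ     Jon         223
sort by grade_rank:
  major student  grade_rank
6  Econ     Jon         223
0    CS     Pia         242
add column grade_rank_x2 = t['grade_rank'] * 2:
  major student  grade_rank  grade_rank_x2
6  Econ     Jon         223            446
0    CS     Pia         242            484
The value at position 1, column 'grade_rank_x2' is 484.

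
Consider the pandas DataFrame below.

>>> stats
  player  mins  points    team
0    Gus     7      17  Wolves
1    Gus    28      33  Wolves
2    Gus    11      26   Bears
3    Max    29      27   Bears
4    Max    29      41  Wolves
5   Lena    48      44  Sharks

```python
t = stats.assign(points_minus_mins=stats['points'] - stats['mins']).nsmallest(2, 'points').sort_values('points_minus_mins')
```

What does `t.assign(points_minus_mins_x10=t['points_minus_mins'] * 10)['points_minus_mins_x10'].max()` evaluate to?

150

add column points_minus_mins = stats['points'] - stats['mins']:
  player  mins  points    team  points_minus_mins
0    Gus     7      17  Wolves                 10
1    Gus    28      33  Wolves                  5
2    Gus    11      26   Bears                 15
3    Max    29      27   Bears                 -2
4    Max    29      41  Wolves                 12
5   Lena    48      44  Sharks                 -4
take 2 rows with smallest points:
  player  mins  points    team  points_minus_mins
0    Gus     7      17  Wolves                 10
2    Gus    11      26   Bears                 15
sort by points_minus_mins:
  player  mins  points    team  points_minus_mins
0    Gus     7      17  Wolves                 10
2    Gus    11      26   Bears                 15
add column points_minus_mins_x10 = t['points_minus_mins'] * 10:
  player  mins  points    team  points_minus_mins  points_minus_mins_x10
0    Gus     7      17  Wolves                 10                    100
2    Gus    11      26   Bears                 15                    150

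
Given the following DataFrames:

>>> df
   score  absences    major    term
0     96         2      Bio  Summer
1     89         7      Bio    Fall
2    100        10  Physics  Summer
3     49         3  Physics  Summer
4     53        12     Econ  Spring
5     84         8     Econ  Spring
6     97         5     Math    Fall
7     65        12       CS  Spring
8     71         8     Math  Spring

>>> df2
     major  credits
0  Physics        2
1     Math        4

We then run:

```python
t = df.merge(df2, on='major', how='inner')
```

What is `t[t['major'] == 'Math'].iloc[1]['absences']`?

8

merge on 'major' (how='inner') → 4 rows:
   score  absences    major    term  credits
0    100        10  Physics  Summer        2
1     49         3  Physics  Summer        2
2     97         5     Math    Fall        4
3     71         8     Math  Spring        4
filter rows where major == 'Math':
   score  absences major    term  credits
2     97         5  Math    Fall        4
3     71         8  Math  Spring        4
So iloc[1]['absences'] = 8.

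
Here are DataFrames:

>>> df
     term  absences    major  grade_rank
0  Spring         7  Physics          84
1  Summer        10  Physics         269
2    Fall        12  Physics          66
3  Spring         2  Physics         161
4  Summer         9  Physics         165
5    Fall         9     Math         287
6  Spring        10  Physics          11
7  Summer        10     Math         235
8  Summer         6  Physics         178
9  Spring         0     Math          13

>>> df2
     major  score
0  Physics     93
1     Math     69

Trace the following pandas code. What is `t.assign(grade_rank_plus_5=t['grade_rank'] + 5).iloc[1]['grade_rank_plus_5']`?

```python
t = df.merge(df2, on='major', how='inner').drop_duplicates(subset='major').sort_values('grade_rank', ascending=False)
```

89

merge on 'major' (how='inner') → 10 rows:
     term  absences    major  grade_rank  score
0  Spring         7  Physics          84     93
1  Summer        10  Physics         269     93
2    Fall        12  Physics          66     93
3  Spring         2  Physics         161     93
4  Summer         9  Physics         165     93
5    Fall         9     Math         287     69
6  Spring        10  Physics          11     93
7  Summer        10     Math         235     69
8  Summer         6  Physics         178     93
9  Spring         0     Math          13     69
drop duplicate major (keep=first):
     term  absences    major  grade_rank  score
0  Spring         7  Physics          84     93
5    Fall         9     Math         287     69
sort by grade_rank descending:
     term  absences    major  grade_rank  score
5    Fall         9     Math         287     69
0  Spring         7  Physics          84     93
add column grade_rank_plus_5 = t['grade_rank'] + 5:
     term  absences    major  grade_rank  score  grade_rank_plus_5
5    Fall         9     Math         287     69                292
0  Spring         7  Physics          84     93                 89
Hence 89.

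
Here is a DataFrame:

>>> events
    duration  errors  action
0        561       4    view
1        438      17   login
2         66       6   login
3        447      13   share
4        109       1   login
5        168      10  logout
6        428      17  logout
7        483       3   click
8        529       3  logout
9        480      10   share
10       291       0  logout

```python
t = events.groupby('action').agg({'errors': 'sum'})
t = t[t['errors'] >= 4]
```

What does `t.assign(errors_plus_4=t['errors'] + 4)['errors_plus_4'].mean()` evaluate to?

group by action, sum of errors:
        errors
action        
click        3
login       24
logout      30
share       23
view         4
filter rows where errors >= 4:
        errors
action        
login       24
logout      30
share       23
view         4
add column errors_plus_4 = t['errors'] + 4:
        errors  errors_plus_4
action                       
login       24             28
logout      30             34
share       23             27
view         4              8

24.25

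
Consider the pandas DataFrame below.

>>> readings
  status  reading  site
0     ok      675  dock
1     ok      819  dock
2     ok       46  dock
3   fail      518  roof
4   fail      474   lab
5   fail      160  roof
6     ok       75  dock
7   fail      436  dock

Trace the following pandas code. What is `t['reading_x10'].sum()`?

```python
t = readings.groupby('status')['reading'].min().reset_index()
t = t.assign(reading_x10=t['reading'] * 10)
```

group by status, min of reading:
status
fail    160
ok       46
Name: reading, dtype: int64
reset_index():
  status  reading
0   fail      160
1     ok       46
add column reading_x10 = t['reading'] * 10:
  status  reading  reading_x10
0   fail      160         1600
1     ok       46          460

2060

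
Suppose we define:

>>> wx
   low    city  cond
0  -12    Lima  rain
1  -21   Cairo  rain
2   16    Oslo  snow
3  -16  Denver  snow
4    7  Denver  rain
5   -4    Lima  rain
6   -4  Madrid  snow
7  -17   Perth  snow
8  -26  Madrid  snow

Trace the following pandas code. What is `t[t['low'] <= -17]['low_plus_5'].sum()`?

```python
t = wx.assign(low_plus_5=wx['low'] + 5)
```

add column low_plus_5 = wx['low'] + 5:
   low    city  cond  low_plus_5
0  -12    Lima  rain          -7
1  -21   Cairo  rain         -16
2   16    Oslo  snow          21
3  -16  Denver  snow         -11
4    7  Denver  rain          12
5   -4    Lima  rain           1
6   -4  Madrid  snow           1
7  -17   Perth  snow         -12
8  -26  Madrid  snow         -21
filter rows where low <= -17:
   low    city  cond  low_plus_5
1  -21   Cairo  rain         -16
7  -17   Perth  snow         -12
8  -26  Madrid  snow         -21
Hence -49.

-49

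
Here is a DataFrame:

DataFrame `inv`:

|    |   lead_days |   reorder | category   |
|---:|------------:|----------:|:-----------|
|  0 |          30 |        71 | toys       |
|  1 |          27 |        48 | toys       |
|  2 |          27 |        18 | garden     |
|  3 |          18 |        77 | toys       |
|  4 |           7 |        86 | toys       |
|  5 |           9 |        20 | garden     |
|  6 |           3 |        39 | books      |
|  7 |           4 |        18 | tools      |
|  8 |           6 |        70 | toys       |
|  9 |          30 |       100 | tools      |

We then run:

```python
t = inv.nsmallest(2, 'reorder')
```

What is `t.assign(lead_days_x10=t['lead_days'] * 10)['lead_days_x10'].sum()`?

310

take 2 rows with smallest reorder:
   lead_days  reorder category
2         27       18   garden
7          4       18    tools
add column lead_days_x10 = t['lead_days'] * 10:
   lead_days  reorder category  lead_days_x10
2         27       18   garden            270
7          4       18    tools             40
Hence 310.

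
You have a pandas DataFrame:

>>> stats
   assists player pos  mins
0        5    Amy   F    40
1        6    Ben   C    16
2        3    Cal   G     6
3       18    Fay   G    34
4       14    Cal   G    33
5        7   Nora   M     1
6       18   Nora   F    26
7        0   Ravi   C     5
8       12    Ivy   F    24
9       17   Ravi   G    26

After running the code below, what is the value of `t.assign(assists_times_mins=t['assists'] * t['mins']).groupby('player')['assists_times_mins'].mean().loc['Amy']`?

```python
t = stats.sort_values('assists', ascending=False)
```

sort by assists descending:
   assists player pos  mins
3       18    Fay   G    34
6       18   Nora   F    26
9       17   Ravi   G    26
4       14    Cal   G    33
8       12    Ivy   F    24
5        7   Nora   M     1
1        6    Ben   C    16
0        5    Amy   F    40
2        3    Cal   G     6
7        0   Ravi   C     5
add column assists_times_mins = t['assists'] * t['mins']:
   assists player pos  mins  assists_times_mins
3       18    Fay   G    34                 612
6       18   Nora   F    26                 468
9       17   Ravi   G    26                 442
4       14    Cal   G    33                 462
8       12    Ivy   F    24                 288
5        7   Nora   M     1                   7
1        6    Ben   C    16                  96
0        5    Amy   F    40                 200
2        3    Cal   G     6                  18
7        0   Ravi   C     5                   0
group by player, mean of assists_times_mins:
player
Amy     200.0
Ben      96.0
Cal     240.0
Fay     612.0
Ivy     288.0
Nora    237.5
Ravi    221.0
Name: assists_times_mins, dtype: float64

200.0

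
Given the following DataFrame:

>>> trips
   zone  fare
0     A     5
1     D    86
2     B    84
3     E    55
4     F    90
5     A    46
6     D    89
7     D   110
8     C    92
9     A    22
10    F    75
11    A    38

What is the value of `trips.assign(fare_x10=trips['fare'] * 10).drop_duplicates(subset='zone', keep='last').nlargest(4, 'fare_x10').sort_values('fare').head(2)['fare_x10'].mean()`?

add column fare_x10 = trips['fare'] * 10:
   zone  fare  fare_x10
0     A     5        50
1     D    86       860
2     B    84       840
3     E    55       550
4     F    90       900
5     A    46       460
6     D    89       890
7     D   110      1100
8     C    92       920
9     A    22       220
10    F    75       750
11    A    38       380
drop duplicate zone (keep=last):
   zone  fare  fare_x10
2     B    84       840
3     E    55       550
7     D   110      1100
8     C    92       920
10    F    75       750
11    A    38       380
take 4 rows with largest fare_x10:
   zone  fare  fare_x10
7     D   110      1100
8     C    92       920
2     B    84       840
10    F    75       750
sort by fare:
   zone  fare  fare_x10
10    F    75       750
2     B    84       840
8     C    92       920
7     D   110      1100
take first 2 rows:
   zone  fare  fare_x10
10    F    75       750
2     B    84       840
Hence 795.0.

795.0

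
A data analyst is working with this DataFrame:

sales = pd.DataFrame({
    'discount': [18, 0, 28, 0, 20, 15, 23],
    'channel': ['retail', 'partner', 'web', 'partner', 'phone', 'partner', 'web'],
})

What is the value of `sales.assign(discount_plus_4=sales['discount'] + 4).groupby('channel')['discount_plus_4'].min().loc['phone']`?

add column discount_plus_4 = sales['discount'] + 4:
   discount  channel  discount_plus_4
0        18   retail               22
1         0  partner                4
2        28      web               32
3         0  partner                4
4        20    phone               24
5        15  partner               19
6        23      web               27
group by channel, min of discount_plus_4:
channel
partner     4
phone      24
retail     22
web        27
Name: discount_plus_4, dtype: int64
Taking the value at index 'phone' gives 24.

24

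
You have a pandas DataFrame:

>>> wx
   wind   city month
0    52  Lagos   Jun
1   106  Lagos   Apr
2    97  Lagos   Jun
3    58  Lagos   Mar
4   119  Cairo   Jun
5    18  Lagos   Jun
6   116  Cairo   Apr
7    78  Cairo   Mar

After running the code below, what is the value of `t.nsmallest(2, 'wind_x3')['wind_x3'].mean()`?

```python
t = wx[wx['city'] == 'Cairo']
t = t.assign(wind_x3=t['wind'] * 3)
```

filter rows where city == 'Cairo':
   wind   city month
4   119  Cairo   Jun
6   116  Cairo   Apr
7    78  Cairo   Mar
add column wind_x3 = t['wind'] * 3:
   wind   city month  wind_x3
4   119  Cairo   Jun      357
6   116  Cairo   Apr      348
7    78  Cairo   Mar      234
take 2 rows with smallest wind_x3:
   wind   city month  wind_x3
7    78  Cairo   Mar      234
6   116  Cairo   Apr      348
Reading off the mean of column 'wind_x3', we get 291.0.

291.0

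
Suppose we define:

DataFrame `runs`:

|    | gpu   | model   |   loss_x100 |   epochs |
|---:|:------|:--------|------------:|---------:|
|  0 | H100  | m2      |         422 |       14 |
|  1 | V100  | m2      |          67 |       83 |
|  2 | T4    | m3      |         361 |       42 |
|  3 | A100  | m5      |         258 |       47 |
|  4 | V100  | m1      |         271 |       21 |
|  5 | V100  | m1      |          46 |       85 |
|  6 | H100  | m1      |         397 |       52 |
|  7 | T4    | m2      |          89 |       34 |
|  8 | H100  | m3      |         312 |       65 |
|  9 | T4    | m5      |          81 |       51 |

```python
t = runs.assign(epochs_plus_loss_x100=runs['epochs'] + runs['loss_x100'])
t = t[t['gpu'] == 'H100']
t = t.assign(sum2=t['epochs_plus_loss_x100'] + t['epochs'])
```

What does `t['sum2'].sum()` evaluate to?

add column epochs_plus_loss_x100 = runs['epochs'] + runs['loss_x100']:
    gpu model  loss_x100  epochs  epochs_plus_loss_x100
0  H100    m2        422      14                    436
1  V100    m2         67      83                    150
2    T4    m3        361      42                    403
3  A100    m5        258      47                    305
4  V100    m1        271      21                    292
5  V100    m1         46      85                    131
6  H100    m1        397      52                    449
7    T4    m2         89      34                    123
8  H100    m3        312      65                    377
9    T4    m5         81      51                    132
filter rows where gpu == 'H100':
    gpu model  loss_x100  epochs  epochs_plus_loss_x100
0  H100    m2        422      14                    436
6  H100    m1        397      52                    449
8  H100    m3        312      65                    377
add column sum2 = t['epochs_plus_loss_x100'] + t['epochs']:
    gpu model  loss_x100  epochs  epochs_plus_loss_x100  sum2
0  H100    m2        422      14                    436   450
6  H100    m1        397      52                    449   501
8  H100    m3        312      65                    377   442
Then the sum of column 'sum2': 1393

1393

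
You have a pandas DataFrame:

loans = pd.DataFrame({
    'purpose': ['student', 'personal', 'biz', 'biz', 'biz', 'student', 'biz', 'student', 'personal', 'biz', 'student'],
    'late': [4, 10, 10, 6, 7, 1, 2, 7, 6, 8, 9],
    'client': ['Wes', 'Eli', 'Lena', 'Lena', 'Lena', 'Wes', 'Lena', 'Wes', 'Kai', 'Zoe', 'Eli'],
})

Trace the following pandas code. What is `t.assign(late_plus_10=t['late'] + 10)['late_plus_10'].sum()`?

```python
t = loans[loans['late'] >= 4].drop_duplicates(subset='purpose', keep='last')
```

filter rows where late >= 4:
     purpose  late client
0    student     4    Wes
1   personal    10    Eli
2        biz    10   Lena
3        biz     6   Lena
4        biz     7   Lena
7    student     7    Wes
8   personal     6    Kai
9        biz     8    Zoe
10   student     9    Eli
drop duplicate purpose (keep=last):
     purpose  late client
8   personal     6    Kai
9        biz     8    Zoe
10   student     9    Eli
add column late_plus_10 = t['late'] + 10:
     purpose  late client  late_plus_10
8   personal     6    Kai            16
9        biz     8    Zoe            18
10   student     9    Eli            19
Then the sum of column 'late_plus_10': 53

53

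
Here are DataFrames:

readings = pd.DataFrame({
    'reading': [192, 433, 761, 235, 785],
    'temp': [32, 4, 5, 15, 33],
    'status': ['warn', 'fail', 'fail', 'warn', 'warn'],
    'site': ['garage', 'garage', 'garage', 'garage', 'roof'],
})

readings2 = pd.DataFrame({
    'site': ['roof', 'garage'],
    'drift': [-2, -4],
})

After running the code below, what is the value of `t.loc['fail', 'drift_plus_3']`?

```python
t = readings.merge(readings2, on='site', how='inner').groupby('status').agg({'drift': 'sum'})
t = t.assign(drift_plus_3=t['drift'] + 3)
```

-5

merge on 'site' (how='inner') → 5 rows:
   reading  temp status    site  drift
0      192    32   warn  garage     -4
1      433     4   fail  garage     -4
2      761     5   fail  garage     -4
3      235    15   warn  garage     -4
4      785    33   warn    roof     -2
group by status, sum of drift:
        drift
status       
fail       -8
warn      -10
add column drift_plus_3 = t['drift'] + 3:
        drift  drift_plus_3
status                     
fail       -8            -5
warn      -10            -7
Finally, value at row 'fail', column 'drift_plus_3' = -5.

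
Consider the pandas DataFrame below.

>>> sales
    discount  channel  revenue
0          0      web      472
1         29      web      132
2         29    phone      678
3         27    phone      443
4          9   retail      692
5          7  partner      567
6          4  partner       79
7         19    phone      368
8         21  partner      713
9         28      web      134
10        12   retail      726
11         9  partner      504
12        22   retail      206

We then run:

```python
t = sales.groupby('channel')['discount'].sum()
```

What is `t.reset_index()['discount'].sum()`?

216

group by channel, sum of discount:
channel
partner    41
phone      75
retail     43
web        57
Name: discount, dtype: int64
reset_index():
   channel  discount
0  partner        41
1    phone        75
2   retail        43
3      web        57
The sum of column 'discount' is 216.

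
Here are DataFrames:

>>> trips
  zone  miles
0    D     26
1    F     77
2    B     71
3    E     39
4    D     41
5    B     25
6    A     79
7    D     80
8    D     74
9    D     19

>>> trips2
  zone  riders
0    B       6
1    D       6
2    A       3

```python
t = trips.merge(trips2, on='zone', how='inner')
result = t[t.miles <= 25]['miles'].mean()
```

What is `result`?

22.0

merge on 'zone' (how='inner') → 8 rows:
  zone  miles  riders
0    D     26       6
1    B     71       6
2    D     41       6
3    B     25       6
4    A     79       3
5    D     80       6
6    D     74       6
7    D     19       6
filter rows where miles <= 25:
  zone  miles  riders
3    B     25       6
7    D     19       6
Then the mean of column 'miles': 22.0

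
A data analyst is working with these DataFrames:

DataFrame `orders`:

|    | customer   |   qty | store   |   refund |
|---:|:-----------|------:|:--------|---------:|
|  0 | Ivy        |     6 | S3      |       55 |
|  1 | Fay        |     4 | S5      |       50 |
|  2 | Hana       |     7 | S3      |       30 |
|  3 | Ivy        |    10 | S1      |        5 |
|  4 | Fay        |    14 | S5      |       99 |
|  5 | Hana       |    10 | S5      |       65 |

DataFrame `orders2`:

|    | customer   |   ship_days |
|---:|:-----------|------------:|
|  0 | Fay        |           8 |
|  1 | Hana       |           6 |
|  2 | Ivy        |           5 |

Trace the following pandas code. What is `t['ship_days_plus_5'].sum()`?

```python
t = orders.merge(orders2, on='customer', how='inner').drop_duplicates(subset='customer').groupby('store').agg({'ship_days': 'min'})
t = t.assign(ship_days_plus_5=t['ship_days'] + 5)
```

merge on 'customer' (how='inner') → 6 rows:
  customer  qty store  refund  ship_days
0      Ivy    6    S3      55          5
1      Fay    4    S5      50          8
2     Hana    7    S3      30          6
3      Ivy   10    S1       5          5
4      Fay   14    S5      99          8
5     Hana   10    S5      65          6
drop duplicate customer (keep=first):
  customer  qty store  refund  ship_days
0      Ivy    6    S3      55          5
1      Fay    4    S5      50          8
2     Hana    7    S3      30          6
group by store, min of ship_days:
       ship_days
store           
S3             5
S5             8
add column ship_days_plus_5 = t['ship_days'] + 5:
       ship_days  ship_days_plus_5
store                             
S3             5                10
S5             8                13
Taking the sum of column 'ship_days_plus_5' gives 23.

23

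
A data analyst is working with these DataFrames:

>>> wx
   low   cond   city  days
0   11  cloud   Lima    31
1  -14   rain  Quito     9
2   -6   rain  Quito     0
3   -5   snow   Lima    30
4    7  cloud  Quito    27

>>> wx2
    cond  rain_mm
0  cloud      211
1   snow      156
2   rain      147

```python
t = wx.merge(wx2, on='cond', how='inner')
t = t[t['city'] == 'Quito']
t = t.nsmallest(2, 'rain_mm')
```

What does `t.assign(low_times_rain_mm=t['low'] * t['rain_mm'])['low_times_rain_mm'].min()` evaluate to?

merge on 'cond' (how='inner') → 5 rows:
   low   cond   city  days  rain_mm
0   11  cloud   Lima    31      211
1  -14   rain  Quito     9      147
2   -6   rain  Quito     0      147
3   -5   snow   Lima    30      156
4    7  cloud  Quito    27      211
filter rows where city == 'Quito':
   low   cond   city  days  rain_mm
1  -14   rain  Quito     9      147
2   -6   rain  Quito     0      147
4    7  cloud  Quito    27      211
take 2 rows with smallest rain_mm:
   low  cond   city  days  rain_mm
1  -14  rain  Quito     9      147
2   -6  rain  Quito     0      147
add column low_times_rain_mm = t['low'] * t['rain_mm']:
   low  cond   city  days  rain_mm  low_times_rain_mm
1  -14  rain  Quito     9      147              -2058
2   -6  rain  Quito     0      147               -882
The min of column 'low_times_rain_mm' is -2058.

-2058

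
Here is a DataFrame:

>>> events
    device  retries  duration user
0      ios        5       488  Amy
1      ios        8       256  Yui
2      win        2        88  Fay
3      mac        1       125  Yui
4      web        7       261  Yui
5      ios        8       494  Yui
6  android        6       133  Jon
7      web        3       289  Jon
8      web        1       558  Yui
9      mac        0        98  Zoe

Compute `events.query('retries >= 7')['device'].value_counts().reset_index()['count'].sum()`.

filter rows where retries >= 7:
  device  retries  duration user
1    ios        8       256  Yui
4    web        7       261  Yui
5    ios        8       494  Yui
value_counts of device:
device
ios    2
web    1
Name: count, dtype: int64
reset_index():
  device  count
0    ios      2
1    web      1

3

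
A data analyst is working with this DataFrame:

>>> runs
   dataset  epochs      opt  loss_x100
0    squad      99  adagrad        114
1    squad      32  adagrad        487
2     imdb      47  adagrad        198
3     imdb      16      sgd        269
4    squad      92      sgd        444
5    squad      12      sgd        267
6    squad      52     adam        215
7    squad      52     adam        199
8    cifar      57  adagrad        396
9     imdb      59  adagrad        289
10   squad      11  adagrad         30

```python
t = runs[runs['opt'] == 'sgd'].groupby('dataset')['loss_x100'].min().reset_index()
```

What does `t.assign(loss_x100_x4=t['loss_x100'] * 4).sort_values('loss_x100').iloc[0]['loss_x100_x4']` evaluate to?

filter rows where opt == 'sgd':
  dataset  epochs  opt  loss_x100
3    imdb      16  sgd        269
4   squad      92  sgd        444
5   squad      12  sgd        267
group by dataset, min of loss_x100:
dataset
imdb     269
squad    267
Name: loss_x100, dtype: int64
reset_index():
  dataset  loss_x100
0    imdb        269
1   squad        267
add column loss_x100_x4 = t['loss_x100'] * 4:
  dataset  loss_x100  loss_x100_x4
0    imdb        269          1076
1   squad        267          1068
sort by loss_x100:
  dataset  loss_x100  loss_x100_x4
1   squad        267          1068
0    imdb        269          1076
So iloc[0]['loss_x100_x4'] = 1068.

1068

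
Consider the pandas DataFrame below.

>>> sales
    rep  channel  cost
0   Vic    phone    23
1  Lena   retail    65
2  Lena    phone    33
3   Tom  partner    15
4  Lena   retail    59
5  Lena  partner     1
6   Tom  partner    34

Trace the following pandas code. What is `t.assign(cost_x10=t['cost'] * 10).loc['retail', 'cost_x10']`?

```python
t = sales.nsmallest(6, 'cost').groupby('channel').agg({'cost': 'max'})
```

590

take 6 rows with smallest cost:
    rep  channel  cost
5  Lena  partner     1
3   Tom  partner    15
0   Vic    phone    23
2  Lena    phone    33
6   Tom  partner    34
4  Lena   retail    59
group by channel, max of cost:
         cost
channel      
partner    34
phone      33
retail     59
add column cost_x10 = t['cost'] * 10:
         cost  cost_x10
channel                
partner    34       340
phone      33       330
retail     59       590
Hence 590.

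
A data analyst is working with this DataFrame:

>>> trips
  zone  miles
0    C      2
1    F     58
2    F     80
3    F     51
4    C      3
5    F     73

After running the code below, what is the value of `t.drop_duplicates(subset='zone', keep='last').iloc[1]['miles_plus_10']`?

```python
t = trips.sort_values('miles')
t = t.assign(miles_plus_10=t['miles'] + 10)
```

sort by miles:
  zone  miles
0    C      2
4    C      3
3    F     51
1    F     58
5    F     73
2    F     80
add column miles_plus_10 = t['miles'] + 10:
  zone  miles  miles_plus_10
0    C      2             12
4    C      3             13
3    F     51             61
1    F     58             68
5    F     73             83
2    F     80             90
drop duplicate zone (keep=last):
  zone  miles  miles_plus_10
4    C      3             13
2    F     80             90
The value at position 1, column 'miles_plus_10' is 90.

90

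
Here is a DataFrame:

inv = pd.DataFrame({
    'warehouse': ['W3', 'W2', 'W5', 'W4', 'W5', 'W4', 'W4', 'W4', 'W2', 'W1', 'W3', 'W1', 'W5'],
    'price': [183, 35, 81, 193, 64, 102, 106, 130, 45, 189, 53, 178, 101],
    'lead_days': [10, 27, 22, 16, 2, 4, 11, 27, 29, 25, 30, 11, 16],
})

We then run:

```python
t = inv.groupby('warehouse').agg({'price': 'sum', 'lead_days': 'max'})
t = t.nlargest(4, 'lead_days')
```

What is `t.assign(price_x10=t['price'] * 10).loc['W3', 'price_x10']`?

2360

group by warehouse: sum(price), max(lead_days):
           price  lead_days
warehouse                  
W1           367         25
W2            80         29
W3           236         30
W4           531         27
W5           246         22
take 4 rows with largest lead_days:
           price  lead_days
warehouse                  
W3           236         30
W2            80         29
W4           531         27
W1           367         25
add column price_x10 = t['price'] * 10:
           price  lead_days  price_x10
warehouse                             
W3           236         30       2360
W2            80         29        800
W4           531         27       5310
W1           367         25       3670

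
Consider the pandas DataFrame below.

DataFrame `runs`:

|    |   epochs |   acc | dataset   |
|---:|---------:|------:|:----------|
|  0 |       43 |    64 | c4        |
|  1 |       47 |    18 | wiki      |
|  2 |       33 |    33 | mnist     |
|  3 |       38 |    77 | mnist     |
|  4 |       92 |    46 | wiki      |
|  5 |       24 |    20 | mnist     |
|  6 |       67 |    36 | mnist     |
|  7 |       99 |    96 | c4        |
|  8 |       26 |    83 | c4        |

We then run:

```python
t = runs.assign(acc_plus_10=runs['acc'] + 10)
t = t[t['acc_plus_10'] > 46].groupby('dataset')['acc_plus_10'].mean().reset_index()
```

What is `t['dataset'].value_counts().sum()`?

3

add column acc_plus_10 = runs['acc'] + 10:
   epochs  acc dataset  acc_plus_10
0      43   64      c4           74
1      47   18    wiki           28
2      33   33   mnist           43
3      38   77   mnist           87
4      92   46    wiki           56
5      24   20   mnist           30
6      67   36   mnist           46
7      99   96      c4          106
8      26   83      c4           93
filter rows where acc_plus_10 > 46:
   epochs  acc dataset  acc_plus_10
0      43   64      c4           74
3      38   77   mnist           87
4      92   46    wiki           56
7      99   96      c4          106
8      26   83      c4           93
group by dataset, mean of acc_plus_10:
dataset
c4       91.0
mnist    87.0
wiki     56.0
Name: acc_plus_10, dtype: float64
reset_index():
  dataset  acc_plus_10
0      c4         91.0
1   mnist         87.0
2    wiki         56.0
value_counts of dataset:
dataset
c4       1
mnist    1
wiki     1
Name: count, dtype: int64
Hence 3.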